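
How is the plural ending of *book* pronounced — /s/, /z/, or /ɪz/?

/s/

The stem *book* ends in a voiceless non-sibilant consonant.
The plural suffix surfaces as /ɪz/ after sibilants, /s/ after other voiceless consonants, and /z/ after other voiced sounds.
So the plural -s on *book* is pronounced /s/.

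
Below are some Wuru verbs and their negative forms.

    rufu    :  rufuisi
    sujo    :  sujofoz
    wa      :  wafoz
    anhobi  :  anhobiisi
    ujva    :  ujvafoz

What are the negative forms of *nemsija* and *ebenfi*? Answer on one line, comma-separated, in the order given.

Looking at the last vowel of each stem: -isi when the last vowel of the stem is a high vowel (*rufu*, *anhobi*); -foz when the last vowel of the stem is a non-high vowel (*sujo*, *wa*, *ujva*).
The last vowel of *nemsija* is /a/, which is a non-high vowel, so the suffix is -foz, giving *nemsijafoz*.
*ebenfi* — last vowel /i/ (a high vowel) → -isi → *ebenfiisi*.

nemsijafoz, ebenfiisi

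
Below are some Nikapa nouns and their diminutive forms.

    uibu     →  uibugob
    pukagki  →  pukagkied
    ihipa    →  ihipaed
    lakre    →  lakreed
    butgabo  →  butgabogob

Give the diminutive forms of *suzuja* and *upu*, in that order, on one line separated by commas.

suzujaed, upugob

Looking at the last vowel of each stem: -gob when the last vowel of the stem is a rounded vowel (*uibu*, *butgabo*); -ed when the last vowel of the stem is an unrounded vowel (*pukagki*, *ihipa*, *lakre*).
*suzuja*: last vowel = /a/, an unrounded vowel → -ed → *suzujaed*.
The last vowel of *upu* is /u/, which is a rounded vowel, so the suffix is -gob, giving *upugob*.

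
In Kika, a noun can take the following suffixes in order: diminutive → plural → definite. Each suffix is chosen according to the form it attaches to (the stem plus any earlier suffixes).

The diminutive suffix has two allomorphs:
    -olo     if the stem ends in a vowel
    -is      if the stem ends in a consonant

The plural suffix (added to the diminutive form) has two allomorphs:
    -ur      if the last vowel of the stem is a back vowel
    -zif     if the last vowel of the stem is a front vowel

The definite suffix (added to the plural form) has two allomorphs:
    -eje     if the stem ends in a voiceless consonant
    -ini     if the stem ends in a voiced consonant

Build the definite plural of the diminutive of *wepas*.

wepasiszifeje

Since the final sound of *wepas* is /s/ (a consonant), it takes -is, giving *wepasis*.
The last vowel of the diminutive form *wepasis* is /i/, which is a front vowel, so the plural suffix is -zif, giving *wepasiszif*.
Since the final consonant of the plural form *wepasiszif* is /f/ (voiceless), it takes -eje, giving *wepasiszifeje*.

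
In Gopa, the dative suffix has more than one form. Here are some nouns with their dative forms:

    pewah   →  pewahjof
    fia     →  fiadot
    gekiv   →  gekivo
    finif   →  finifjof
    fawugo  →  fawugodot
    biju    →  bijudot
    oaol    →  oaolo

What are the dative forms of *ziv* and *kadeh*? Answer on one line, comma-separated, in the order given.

zivo, kadehjof

The suffix is conditioned by the final sound: -jof when the stem ends in a voiceless consonant (*pewah*, *finif*); -o when the stem ends in a voiced consonant (*gekiv*, *oaol*); -dot when the stem ends in a vowel (*fia*, *fawugo*, *biju*).
Since the final sound of *ziv* is /v/ (a voiced consonant), it takes -o, giving *zivo*.
The final sound of *kadeh* is /h/, which is a voiceless consonant, so the suffix is -jof, giving *kadehjof*.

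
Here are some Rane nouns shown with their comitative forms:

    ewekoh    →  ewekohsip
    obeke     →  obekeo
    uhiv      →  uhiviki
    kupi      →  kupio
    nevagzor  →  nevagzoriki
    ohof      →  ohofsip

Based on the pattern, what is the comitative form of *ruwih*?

The alternation tracks the final sound of the stem — -sip when the stem ends in a voiceless consonant (*ewekoh*, *ohof*); -iki when the stem ends in a voiced consonant (*uhiv*, *nevagzor*); -o when the stem ends in a vowel (*obeke*, *kupi*).
The final sound of *ruwih* is /h/, which is a voiceless consonant, so the suffix is -sip, giving *ruwihsip*.

ruwihsip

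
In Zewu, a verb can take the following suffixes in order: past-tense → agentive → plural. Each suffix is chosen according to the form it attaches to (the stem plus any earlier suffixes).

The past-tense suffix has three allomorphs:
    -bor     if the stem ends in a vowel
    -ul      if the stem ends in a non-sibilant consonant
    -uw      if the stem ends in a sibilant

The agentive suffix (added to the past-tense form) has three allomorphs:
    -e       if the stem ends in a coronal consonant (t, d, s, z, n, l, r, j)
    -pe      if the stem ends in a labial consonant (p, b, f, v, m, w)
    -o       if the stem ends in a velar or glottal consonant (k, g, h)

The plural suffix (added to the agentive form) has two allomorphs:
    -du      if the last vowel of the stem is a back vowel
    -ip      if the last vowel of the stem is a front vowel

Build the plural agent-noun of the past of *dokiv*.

*dokiv*: final sound = /v/, a non-sibilant consonant → -ul → *dokivul*.
The final consonant of the past-tense form *dokivul* is /l/, which is coronal, so the agentive suffix is -e, giving *dokivule*.
The last vowel of the agentive form *dokivule* is /e/, which is a front vowel, so the plural suffix is -ip, giving *dokivuleip*.

dokivuleip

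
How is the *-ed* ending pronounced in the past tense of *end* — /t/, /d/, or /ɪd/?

/ɪd/

The stem *end* ends in /t/ or /d/.
The -ed suffix is realized as /ɪd/ after /t, d/; as /t/ after other voiceless consonants; and as /d/ after other voiced sounds.
So -ed on *end* is pronounced /ɪd/.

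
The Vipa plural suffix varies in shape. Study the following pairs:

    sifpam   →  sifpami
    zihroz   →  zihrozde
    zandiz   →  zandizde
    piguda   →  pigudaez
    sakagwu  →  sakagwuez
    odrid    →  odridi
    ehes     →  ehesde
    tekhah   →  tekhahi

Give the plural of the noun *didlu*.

didluez

The pattern is sibilance of the final sound: -de when the stem ends in a sibilant (*zihroz*, *zandiz*, *ehes*); -i when the stem ends in a non-sibilant consonant (*sifpam*, *odrid*, *tekhah*); -ez when the stem ends in a vowel (*piguda*, *sakagwu*).
*didlu* — final sound /u/ (a vowel) → -ez → *didluez*.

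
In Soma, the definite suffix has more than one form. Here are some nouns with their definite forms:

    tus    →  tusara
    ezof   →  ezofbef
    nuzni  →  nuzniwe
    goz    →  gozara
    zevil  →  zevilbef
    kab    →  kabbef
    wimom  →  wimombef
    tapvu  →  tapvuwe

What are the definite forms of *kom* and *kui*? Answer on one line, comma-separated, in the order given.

kombef, kuiwe

The alternation tracks the final sound of the stem — -ara when the stem ends in a sibilant (*tus*, *goz*); -bef when the stem ends in a non-sibilant consonant (*ezof*, *zevil*, *kab*, *wimom*); -we when the stem ends in a vowel (*nuzni*, *tapvu*).
The final sound of *kom* is /m/, which is a non-sibilant consonant, so the suffix is -bef, giving *kombef*.
The final sound of *kui* is /i/, which is a vowel, so the suffix is -we, giving *kuiwe*.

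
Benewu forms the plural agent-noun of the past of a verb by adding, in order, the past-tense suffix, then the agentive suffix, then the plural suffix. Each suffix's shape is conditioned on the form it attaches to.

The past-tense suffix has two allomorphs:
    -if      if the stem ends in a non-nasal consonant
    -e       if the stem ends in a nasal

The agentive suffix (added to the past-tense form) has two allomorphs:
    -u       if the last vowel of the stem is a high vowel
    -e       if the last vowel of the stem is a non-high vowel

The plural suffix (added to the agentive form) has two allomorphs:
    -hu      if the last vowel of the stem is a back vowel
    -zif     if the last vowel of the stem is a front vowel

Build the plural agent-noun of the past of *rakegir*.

*rakegir*: final consonant = /r/, non-nasal → -if → *rakegirif*.
The past-tense form *rakegirif*: last vowel = /i/, a high vowel → -u → *rakegirifu*.
Since the last vowel of the agentive form *rakegirifu* is /u/ (a back vowel), it takes -hu, giving *rakegirifuhu*.

rakegirifuhu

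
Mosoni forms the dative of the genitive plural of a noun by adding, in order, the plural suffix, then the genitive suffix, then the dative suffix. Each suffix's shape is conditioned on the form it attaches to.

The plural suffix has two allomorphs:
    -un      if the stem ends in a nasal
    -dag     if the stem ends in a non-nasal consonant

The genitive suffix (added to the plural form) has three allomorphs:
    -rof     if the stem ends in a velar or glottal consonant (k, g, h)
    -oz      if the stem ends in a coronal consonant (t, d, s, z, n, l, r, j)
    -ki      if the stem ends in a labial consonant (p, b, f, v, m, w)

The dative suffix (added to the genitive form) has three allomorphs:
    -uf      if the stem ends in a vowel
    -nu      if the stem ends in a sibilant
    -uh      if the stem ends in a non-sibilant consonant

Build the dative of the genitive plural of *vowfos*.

vowfosdagrofuh

*vowfos*: final consonant = /s/, non-nasal → -dag → *vowfosdag*.
The final consonant of the plural form *vowfosdag* is /g/, which is velar/glottal, so the genitive suffix is -rof, giving *vowfosdagrof*.
The final sound of the genitive form *vowfosdagrof* is /f/, which is a non-sibilant consonant, so the dative suffix is -uh, giving *vowfosdagrofuh*.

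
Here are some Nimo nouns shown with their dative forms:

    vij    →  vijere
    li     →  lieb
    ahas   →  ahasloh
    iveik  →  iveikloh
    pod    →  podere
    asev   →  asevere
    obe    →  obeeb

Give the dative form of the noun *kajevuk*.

Looking at the final sound of each stem: -loh when the stem ends in a voiceless consonant (*ahas*, *iveik*); -ere when the stem ends in a voiced consonant (*vij*, *pod*, *asev*); -eb when the stem ends in a vowel (*li*, *obe*).
*kajevuk* — final sound /k/ (a voiceless consonant) → -loh → *kajevukloh*.

kajevukloh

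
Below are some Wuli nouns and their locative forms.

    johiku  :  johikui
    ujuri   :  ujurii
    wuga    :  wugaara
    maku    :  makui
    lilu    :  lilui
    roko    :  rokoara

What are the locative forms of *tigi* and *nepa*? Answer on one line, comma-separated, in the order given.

The alternation tracks the last vowel of the stem — -i when the last vowel of the stem is a high vowel (*johiku*, *ujuri*, *maku*, *lilu*); -ara when the last vowel of the stem is a non-high vowel (*wuga*, *roko*).
*tigi*: last vowel = /i/, a high vowel → -i → *tigii*.
*nepa*: last vowel = /a/, a non-high vowel → -ara → *nepaara*.

tigii, nepaara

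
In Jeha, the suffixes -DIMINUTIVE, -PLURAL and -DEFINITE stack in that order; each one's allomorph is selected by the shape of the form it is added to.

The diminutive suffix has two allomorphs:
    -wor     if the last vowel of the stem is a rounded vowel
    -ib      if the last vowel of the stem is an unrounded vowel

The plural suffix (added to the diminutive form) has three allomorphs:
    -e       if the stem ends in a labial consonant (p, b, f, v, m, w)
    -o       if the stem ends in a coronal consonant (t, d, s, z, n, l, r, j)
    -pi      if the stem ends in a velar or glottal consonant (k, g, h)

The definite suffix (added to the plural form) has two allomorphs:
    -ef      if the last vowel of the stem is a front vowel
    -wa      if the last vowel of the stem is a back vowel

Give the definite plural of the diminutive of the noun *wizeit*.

Since the last vowel of *wizeit* is /i/ (an unrounded vowel), it takes -ib, giving *wizeitib*.
The final consonant of the diminutive form *wizeitib* is /b/, which is labial, so the plural suffix is -e, giving *wizeitibe*.
The plural form *wizeitibe* — last vowel /e/ (a front vowel) → -ef → *wizeitibeef*.

wizeitibeef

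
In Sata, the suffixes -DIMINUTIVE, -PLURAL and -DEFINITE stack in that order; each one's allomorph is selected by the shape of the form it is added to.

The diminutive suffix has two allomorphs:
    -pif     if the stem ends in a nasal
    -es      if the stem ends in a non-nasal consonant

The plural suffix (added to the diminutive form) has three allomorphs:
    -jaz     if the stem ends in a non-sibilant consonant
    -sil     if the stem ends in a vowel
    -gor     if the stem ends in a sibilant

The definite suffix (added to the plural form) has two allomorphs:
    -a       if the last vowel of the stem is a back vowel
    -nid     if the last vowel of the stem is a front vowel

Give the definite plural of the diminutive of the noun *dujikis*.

dujikisesgora

Since the final consonant of *dujikis* is /s/ (non-nasal), it takes -es, giving *dujikises*.
The diminutive form *dujikises* — final sound /s/ (a sibilant) → -gor → *dujikisesgor*.
The last vowel of the plural form *dujikisesgor* is /o/, which is a back vowel, so the definite suffix is -a, giving *dujikisesgora*.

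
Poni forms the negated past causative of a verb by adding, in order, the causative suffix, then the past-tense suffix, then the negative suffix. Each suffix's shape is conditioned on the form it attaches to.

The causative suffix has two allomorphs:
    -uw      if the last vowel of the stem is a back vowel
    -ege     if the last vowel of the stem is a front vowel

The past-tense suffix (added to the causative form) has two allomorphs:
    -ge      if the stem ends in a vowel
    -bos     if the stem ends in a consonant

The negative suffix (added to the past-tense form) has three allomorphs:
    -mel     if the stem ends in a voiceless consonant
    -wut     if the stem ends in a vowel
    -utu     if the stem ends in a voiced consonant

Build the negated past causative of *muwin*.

muwinegegewut

*muwin* — last vowel /i/ (a front vowel) → -ege → *muwinege*.
Since the final sound of the causative form *muwinege* is /e/ (a vowel), it takes -ge, giving *muwinegege*.
The final sound of the past-tense form *muwinegege* is /e/, which is a vowel, so the negative suffix is -wut, giving *muwinegegewut*.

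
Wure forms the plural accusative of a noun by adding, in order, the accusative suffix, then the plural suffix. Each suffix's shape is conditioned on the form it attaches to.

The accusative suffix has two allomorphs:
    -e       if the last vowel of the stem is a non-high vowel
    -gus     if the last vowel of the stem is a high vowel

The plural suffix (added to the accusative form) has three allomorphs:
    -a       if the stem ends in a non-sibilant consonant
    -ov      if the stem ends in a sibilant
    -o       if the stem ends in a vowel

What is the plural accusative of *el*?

*el*: last vowel = /e/, a non-high vowel → -e → *ele*.
The accusative form *ele* — final sound /e/ (a vowel) → -o → *eleo*.

eleo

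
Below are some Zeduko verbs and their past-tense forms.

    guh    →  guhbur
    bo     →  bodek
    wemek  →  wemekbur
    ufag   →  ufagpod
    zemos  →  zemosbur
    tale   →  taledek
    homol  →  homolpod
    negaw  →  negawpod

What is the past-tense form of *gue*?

guedek

Looking at the final sound of each stem: -bur when the stem ends in a voiceless consonant (*guh*, *wemek*, *zemos*); -pod when the stem ends in a voiced consonant (*ufag*, *homol*, *negaw*); -dek when the stem ends in a vowel (*bo*, *tale*).
*gue* — final sound /e/ (a vowel) → -dek → *guedek*.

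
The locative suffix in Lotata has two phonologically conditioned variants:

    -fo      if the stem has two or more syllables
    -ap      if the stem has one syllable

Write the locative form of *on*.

onap

With one syllable, *on* takes -ap → *onap*.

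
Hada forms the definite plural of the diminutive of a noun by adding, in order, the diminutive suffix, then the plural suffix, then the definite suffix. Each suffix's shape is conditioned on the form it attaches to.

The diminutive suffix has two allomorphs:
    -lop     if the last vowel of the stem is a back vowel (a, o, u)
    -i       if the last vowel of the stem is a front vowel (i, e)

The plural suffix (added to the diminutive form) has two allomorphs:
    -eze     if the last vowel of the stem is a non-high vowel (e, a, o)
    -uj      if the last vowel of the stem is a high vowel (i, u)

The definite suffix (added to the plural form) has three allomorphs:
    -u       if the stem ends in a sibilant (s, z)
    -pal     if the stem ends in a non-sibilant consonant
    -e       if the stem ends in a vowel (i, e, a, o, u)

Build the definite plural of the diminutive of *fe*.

feiujpal

The last vowel of *fe* is /e/, which is a front vowel, so the diminutive suffix is -i, giving *fei*.
The last vowel of the diminutive form *fei* is /i/, which is a high vowel, so the plural suffix is -uj, giving *feiuj*.
The final sound of the plural form *feiuj* is /j/, which is a non-sibilant consonant, so the definite suffix is -pal, giving *feiujpal*.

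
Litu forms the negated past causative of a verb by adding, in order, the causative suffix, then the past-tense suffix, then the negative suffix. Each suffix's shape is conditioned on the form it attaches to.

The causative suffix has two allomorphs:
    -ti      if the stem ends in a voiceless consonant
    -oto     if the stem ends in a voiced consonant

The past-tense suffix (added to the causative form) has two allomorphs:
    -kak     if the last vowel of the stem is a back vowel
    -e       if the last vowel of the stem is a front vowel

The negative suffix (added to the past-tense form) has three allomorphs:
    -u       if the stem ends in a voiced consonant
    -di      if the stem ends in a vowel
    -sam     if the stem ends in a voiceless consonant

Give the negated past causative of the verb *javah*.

*javah*: final consonant = /h/, voiceless → -ti → *javahti*.
The last vowel of the causative form *javahti* is /i/, which is a front vowel, so the past-tense suffix is -e, giving *javahtie*.
The past-tense form *javahtie*: final sound = /e/, a vowel → -di → *javahtiedi*.

javahtiedi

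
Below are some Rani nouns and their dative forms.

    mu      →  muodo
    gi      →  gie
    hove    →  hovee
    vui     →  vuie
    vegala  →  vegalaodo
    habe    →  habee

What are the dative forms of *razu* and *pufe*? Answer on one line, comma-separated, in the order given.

Looking at the last vowel of each stem: -e when the last vowel of the stem is a front vowel (*gi*, *hove*, *vui*, *habe*); -odo when the last vowel of the stem is a back vowel (*mu*, *vegala*).
*razu* — last vowel /u/ (a back vowel) → -odo → *razuodo*.
*pufe*: last vowel = /e/, a front vowel → -e → *pufee*.

razuodo, pufee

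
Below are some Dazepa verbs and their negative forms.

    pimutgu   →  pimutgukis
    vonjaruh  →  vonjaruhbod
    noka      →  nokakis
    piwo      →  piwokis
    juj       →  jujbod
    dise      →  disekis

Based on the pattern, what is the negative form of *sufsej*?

The suffix is conditioned by the final sound: -bod when the stem ends in a consonant (*vonjaruh*, *juj*); -kis when the stem ends in a vowel (*pimutgu*, *noka*, *piwo*, *dise*).
The final sound of *sufsej* is /j/, which is a consonant, so the suffix is -bod, giving *sufsejbod*.

sufsejbod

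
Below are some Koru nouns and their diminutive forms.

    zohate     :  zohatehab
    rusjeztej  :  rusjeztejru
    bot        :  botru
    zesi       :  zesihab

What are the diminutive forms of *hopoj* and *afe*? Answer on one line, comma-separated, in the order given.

Looking at the final sound of each stem: -ru when the stem ends in a consonant (*rusjeztej*, *bot*); -hab when the stem ends in a vowel (*zohate*, *zesi*).
The final sound of *hopoj* is /j/, which is a consonant, so the suffix is -ru, giving *hopojru*.
*afe*: final sound = /e/, a vowel → -hab → *afehab*.

hopojru, afehab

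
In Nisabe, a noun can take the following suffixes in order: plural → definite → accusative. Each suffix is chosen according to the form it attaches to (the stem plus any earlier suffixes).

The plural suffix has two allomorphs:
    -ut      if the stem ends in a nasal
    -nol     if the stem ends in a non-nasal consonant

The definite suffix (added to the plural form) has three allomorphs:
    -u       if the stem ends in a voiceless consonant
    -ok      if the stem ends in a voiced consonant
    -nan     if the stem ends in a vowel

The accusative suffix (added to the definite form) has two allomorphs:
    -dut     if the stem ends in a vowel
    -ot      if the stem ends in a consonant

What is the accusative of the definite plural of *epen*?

*epen*: final consonant = /n/, a nasal → -ut → *epenut*.
Since the final sound of the plural form *epenut* is /t/ (a voiceless consonant), it takes -u, giving *epenutu*.
The final sound of the definite form *epenutu* is /u/, which is a vowel, so the accusative suffix is -dut, giving *epenutudut*.

epenutudut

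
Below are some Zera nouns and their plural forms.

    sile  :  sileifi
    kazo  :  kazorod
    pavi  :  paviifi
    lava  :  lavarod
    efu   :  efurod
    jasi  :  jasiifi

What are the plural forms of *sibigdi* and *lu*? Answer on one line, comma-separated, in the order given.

sibigdiifi, lurod

The suffix is conditioned by the last vowel: -ifi when the last vowel of the stem is a front vowel (*sile*, *pavi*, *jasi*); -rod when the last vowel of the stem is a back vowel (*kazo*, *lava*, *efu*).
The last vowel of *sibigdi* is /i/, which is a front vowel, so the suffix is -ifi, giving *sibigdiifi*.
*lu*: last vowel = /u/, a back vowel → -rod → *lurod*.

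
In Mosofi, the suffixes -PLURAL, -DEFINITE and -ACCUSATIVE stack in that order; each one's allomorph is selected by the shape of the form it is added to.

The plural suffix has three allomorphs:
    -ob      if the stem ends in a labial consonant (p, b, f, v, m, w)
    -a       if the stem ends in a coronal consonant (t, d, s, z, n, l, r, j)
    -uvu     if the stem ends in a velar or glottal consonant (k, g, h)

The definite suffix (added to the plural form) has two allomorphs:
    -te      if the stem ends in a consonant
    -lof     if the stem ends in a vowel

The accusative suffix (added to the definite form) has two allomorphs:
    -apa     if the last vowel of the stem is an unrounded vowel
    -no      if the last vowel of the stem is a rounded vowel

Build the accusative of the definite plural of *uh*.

The final consonant of *uh* is /h/, which is velar/glottal, so the plural suffix is -uvu, giving *uhuvu*.
Since the final sound of the plural form *uhuvu* is /u/ (a vowel), it takes -lof, giving *uhuvulof*.
Since the last vowel of the definite form *uhuvulof* is /o/ (a rounded vowel), it takes -no, giving *uhuvulofno*.

uhuvulofno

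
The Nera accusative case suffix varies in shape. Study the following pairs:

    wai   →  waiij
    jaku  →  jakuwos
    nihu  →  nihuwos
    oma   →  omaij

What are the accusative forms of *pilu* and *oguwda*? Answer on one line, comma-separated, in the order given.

piluwos, oguwdaij

Looking at the last vowel of each stem: -wos when the last vowel of the stem is a rounded vowel (*jaku*, *nihu*); -ij when the last vowel of the stem is an unrounded vowel (*wai*, *oma*).
*pilu*: last vowel = /u/, a rounded vowel → -wos → *piluwos*.
*oguwda*: last vowel = /a/, an unrounded vowel → -ij → *oguwdaij*.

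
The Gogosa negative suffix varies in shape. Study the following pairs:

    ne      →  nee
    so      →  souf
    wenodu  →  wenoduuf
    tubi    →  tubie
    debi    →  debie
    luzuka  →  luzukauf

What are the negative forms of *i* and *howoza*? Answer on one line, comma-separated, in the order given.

Looking at the last vowel of each stem: -e when the last vowel of the stem is a front vowel (*ne*, *tubi*, *debi*); -uf when the last vowel of the stem is a back vowel (*so*, *wenodu*, *luzuka*).
*i* — last vowel /i/ (a front vowel) → -e → *ie*.
The last vowel of *howoza* is /a/, which is a back vowel, so the suffix is -uf, giving *howozauf*.

ie, howozauf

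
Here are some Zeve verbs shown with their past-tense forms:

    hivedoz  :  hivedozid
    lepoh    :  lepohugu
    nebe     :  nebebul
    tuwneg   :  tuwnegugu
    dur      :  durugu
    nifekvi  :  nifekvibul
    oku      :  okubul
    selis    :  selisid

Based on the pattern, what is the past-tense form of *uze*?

uzebul

The alternation tracks the final sound of the stem — -id when the stem ends in a sibilant (*hivedoz*, *selis*); -ugu when the stem ends in a non-sibilant consonant (*lepoh*, *tuwneg*, *dur*); -bul when the stem ends in a vowel (*nebe*, *nifekvi*, *oku*).
*uze*: final sound = /e/, a vowel → -bul → *uzebul*.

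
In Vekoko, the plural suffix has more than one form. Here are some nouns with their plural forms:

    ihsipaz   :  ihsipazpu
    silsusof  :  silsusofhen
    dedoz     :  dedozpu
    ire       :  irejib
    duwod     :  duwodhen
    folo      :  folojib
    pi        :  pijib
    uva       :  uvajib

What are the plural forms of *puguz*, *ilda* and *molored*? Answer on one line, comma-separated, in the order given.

The suffix is conditioned by the final sound: -pu when the stem ends in a sibilant (*ihsipaz*, *dedoz*); -hen when the stem ends in a non-sibilant consonant (*silsusof*, *duwod*); -jib when the stem ends in a vowel (*ire*, *folo*, *pi*, *uva*).
*puguz* — final sound /z/ (a sibilant) → -pu → *puguzpu*.
*ilda* — final sound /a/ (a vowel) → -jib → *ildajib*.
Since the final sound of *molored* is /d/ (a non-sibilant consonant), it takes -hen, giving *moloredhen*.

puguzpu, ildajib, moloredhen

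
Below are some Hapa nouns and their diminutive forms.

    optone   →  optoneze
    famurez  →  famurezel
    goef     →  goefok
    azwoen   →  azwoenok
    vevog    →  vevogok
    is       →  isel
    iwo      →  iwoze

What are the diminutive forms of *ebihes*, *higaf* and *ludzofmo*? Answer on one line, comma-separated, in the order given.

Looking at the final sound of each stem: -el when the stem ends in a sibilant (*famurez*, *is*); -ok when the stem ends in a non-sibilant consonant (*goef*, *azwoen*, *vevog*); -ze when the stem ends in a vowel (*optone*, *iwo*).
*ebihes* — final sound /s/ (a sibilant) → -el → *ebihesel*.
The final sound of *higaf* is /f/, which is a non-sibilant consonant, so the suffix is -ok, giving *higafok*.
The final sound of *ludzofmo* is /o/, which is a vowel, so the suffix is -ze, giving *ludzofmoze*.

ebihesel, higafok, ludzofmoze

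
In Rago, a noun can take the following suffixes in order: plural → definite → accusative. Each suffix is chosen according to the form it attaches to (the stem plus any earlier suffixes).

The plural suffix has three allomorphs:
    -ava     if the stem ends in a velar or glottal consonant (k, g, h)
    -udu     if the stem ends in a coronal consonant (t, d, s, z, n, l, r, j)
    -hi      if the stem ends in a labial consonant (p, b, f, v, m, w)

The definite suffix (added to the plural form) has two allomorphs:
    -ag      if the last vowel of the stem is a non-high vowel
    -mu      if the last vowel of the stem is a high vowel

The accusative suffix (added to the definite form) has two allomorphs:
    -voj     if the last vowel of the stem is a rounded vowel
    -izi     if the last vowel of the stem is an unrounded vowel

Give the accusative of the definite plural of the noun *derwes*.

The final consonant of *derwes* is /s/, which is coronal, so the plural suffix is -udu, giving *derwesudu*.
The plural form *derwesudu*: last vowel = /u/, a high vowel → -mu → *derwesudumu*.
The definite form *derwesudumu* — last vowel /u/ (a rounded vowel) → -voj → *derwesudumuvoj*.

derwesudumuvoj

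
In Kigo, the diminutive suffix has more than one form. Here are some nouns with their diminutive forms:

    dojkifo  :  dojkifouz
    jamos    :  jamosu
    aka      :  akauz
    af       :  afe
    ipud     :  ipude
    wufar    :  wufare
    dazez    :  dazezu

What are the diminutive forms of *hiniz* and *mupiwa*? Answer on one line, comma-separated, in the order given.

The pattern is sibilance of the final sound: -u when the stem ends in a sibilant (*jamos*, *dazez*); -e when the stem ends in a non-sibilant consonant (*af*, *ipud*, *wufar*); -uz when the stem ends in a vowel (*dojkifo*, *aka*).
*hiniz* — final sound /z/ (a sibilant) → -u → *hinizu*.
*mupiwa*: final sound = /a/, a vowel → -uz → *mupiwauz*.

hinizu, mupiwauz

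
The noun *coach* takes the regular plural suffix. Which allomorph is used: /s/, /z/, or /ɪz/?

The stem *coach* ends in a sibilant (/s, z, ʃ, ʒ, tʃ, dʒ/).
The plural suffix surfaces as /ɪz/ after sibilants, /s/ after other voiceless consonants, and /z/ after other voiced sounds.
So the plural -s on *coach* is pronounced /ɪz/.

/ɪz/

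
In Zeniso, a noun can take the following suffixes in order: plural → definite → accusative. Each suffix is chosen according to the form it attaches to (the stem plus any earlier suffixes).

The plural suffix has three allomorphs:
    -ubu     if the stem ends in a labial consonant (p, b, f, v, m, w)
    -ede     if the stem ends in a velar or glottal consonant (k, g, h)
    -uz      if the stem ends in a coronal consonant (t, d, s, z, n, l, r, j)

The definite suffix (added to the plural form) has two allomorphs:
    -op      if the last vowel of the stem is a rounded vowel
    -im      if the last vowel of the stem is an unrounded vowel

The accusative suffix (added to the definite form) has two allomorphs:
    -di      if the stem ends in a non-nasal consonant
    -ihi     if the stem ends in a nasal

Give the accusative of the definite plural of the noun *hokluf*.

*hokluf*: final consonant = /f/, labial → -ubu → *hoklufubu*.
The last vowel of the plural form *hoklufubu* is /u/, which is a rounded vowel, so the definite suffix is -op, giving *hoklufubuop*.
Since the final consonant of the definite form *hoklufubuop* is /p/ (non-nasal), it takes -di, giving *hoklufubuopdi*.

hoklufubuopdi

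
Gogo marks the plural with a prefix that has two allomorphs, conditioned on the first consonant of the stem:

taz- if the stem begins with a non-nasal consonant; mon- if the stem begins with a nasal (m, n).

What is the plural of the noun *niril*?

*niril*: first consonant = /n/, a nasal → mon- → *monniril*.

monniril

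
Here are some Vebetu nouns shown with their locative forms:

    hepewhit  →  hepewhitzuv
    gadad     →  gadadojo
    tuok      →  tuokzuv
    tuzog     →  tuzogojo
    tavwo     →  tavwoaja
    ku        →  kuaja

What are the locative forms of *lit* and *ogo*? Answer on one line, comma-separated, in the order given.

Looking at the final sound of each stem: -zuv when the stem ends in a voiceless consonant (*hepewhit*, *tuok*); -ojo when the stem ends in a voiced consonant (*gadad*, *tuzog*); -aja when the stem ends in a vowel (*tavwo*, *ku*).
Since the final sound of *lit* is /t/ (a voiceless consonant), it takes -zuv, giving *litzuv*.
*ogo* — final sound /o/ (a vowel) → -aja → *ogoaja*.

litzuv, ogoaja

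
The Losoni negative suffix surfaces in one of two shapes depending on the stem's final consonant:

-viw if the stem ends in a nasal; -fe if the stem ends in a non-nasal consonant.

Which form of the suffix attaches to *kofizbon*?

*kofizbon*: final consonant = /n/, a nasal → -viw.

-viw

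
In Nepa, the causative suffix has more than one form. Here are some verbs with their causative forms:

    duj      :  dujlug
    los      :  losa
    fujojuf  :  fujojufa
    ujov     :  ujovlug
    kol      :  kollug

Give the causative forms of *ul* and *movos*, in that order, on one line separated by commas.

ullug, movosa

The suffix is conditioned by the final consonant: -a when the stem ends in a voiceless consonant (*los*, *fujojuf*); -lug when the stem ends in a voiced consonant (*duj*, *ujov*, *kol*).
The final consonant of *ul* is /l/, which is voiced, so the suffix is -lug, giving *ullug*.
*movos* — final consonant /s/ (voiceless) → -a → *movosa*.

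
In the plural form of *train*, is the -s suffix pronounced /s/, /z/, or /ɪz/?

/z/

The stem *train* ends in a voiced non-sibilant sound.
The plural suffix surfaces as /ɪz/ after sibilants, /s/ after other voiceless consonants, and /z/ after other voiced sounds.
So the plural -s on *train* is pronounced /z/.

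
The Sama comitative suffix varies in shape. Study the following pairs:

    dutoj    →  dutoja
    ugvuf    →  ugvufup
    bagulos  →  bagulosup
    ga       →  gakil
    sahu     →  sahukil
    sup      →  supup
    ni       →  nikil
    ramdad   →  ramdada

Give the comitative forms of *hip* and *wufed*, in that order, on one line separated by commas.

The pattern is voicing of the final sound: -up when the stem ends in a voiceless consonant (*ugvuf*, *bagulos*, *sup*); -a when the stem ends in a voiced consonant (*dutoj*, *ramdad*); -kil when the stem ends in a vowel (*ga*, *sahu*, *ni*).
Since the final sound of *hip* is /p/ (a voiceless consonant), it takes -up, giving *hipup*.
*wufed* — final sound /d/ (a voiced consonant) → -a → *wufeda*.

hipup, wufeda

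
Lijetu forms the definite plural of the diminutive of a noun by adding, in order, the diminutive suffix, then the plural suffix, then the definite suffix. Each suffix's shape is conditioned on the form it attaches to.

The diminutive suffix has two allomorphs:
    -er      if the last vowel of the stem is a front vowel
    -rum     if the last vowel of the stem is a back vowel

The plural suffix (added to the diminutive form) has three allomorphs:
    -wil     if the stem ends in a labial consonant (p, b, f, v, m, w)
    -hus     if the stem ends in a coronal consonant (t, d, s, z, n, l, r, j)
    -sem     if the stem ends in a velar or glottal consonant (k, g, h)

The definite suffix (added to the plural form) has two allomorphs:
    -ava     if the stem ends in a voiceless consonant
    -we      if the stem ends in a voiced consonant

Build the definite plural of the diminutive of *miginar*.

miginarrumwilwe

*miginar* — last vowel /a/ (a back vowel) → -rum → *miginarrum*.
The final consonant of the diminutive form *miginarrum* is /m/, which is labial, so the plural suffix is -wil, giving *miginarrumwil*.
Since the final consonant of the plural form *miginarrumwil* is /l/ (voiced), it takes -we, giving *miginarrumwilwe*.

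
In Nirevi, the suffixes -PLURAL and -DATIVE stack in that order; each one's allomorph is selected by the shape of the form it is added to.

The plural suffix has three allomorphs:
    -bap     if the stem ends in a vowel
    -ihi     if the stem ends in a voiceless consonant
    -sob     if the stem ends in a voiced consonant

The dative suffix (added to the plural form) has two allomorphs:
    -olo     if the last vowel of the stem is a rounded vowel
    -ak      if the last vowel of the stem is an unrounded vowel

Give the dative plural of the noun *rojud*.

Since the final sound of *rojud* is /d/ (a voiced consonant), it takes -sob, giving *rojudsob*.
The last vowel of the plural form *rojudsob* is /o/, which is a rounded vowel, so the dative suffix is -olo, giving *rojudsobolo*.

rojudsobolo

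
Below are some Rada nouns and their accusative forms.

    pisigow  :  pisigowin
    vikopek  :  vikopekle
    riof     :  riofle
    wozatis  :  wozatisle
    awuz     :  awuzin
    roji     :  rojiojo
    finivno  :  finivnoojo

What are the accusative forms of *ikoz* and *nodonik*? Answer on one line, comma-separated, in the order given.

Looking at the final sound of each stem: -le when the stem ends in a voiceless consonant (*vikopek*, *riof*, *wozatis*); -in when the stem ends in a voiced consonant (*pisigow*, *awuz*); -ojo when the stem ends in a vowel (*roji*, *finivno*).
Since the final sound of *ikoz* is /z/ (a voiced consonant), it takes -in, giving *ikozin*.
*nodonik* — final sound /k/ (a voiceless consonant) → -le → *nodonikle*.

ikozin, nodonikle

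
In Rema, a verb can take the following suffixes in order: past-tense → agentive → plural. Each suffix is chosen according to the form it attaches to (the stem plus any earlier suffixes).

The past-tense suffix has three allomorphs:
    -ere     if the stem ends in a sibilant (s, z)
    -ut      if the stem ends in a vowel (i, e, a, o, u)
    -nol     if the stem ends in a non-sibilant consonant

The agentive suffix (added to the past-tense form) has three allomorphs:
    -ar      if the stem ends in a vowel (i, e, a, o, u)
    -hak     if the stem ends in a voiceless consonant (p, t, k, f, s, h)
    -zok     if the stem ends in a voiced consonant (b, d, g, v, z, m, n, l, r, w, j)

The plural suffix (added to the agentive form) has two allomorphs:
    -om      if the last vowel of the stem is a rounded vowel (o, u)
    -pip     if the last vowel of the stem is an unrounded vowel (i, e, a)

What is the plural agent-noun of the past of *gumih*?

*gumih*: final sound = /h/, a non-sibilant consonant → -nol → *gumihnol*.
The past-tense form *gumihnol*: final sound = /l/, a voiced consonant → -zok → *gumihnolzok*.
The agentive form *gumihnolzok* — last vowel /o/ (a rounded vowel) → -om → *gumihnolzokom*.

gumihnolzokom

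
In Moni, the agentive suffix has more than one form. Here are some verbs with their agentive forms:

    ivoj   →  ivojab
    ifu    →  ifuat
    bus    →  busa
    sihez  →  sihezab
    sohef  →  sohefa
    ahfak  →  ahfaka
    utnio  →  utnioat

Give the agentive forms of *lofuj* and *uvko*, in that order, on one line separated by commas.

lofujab, uvkoat

The alternation tracks the final sound of the stem — -a when the stem ends in a voiceless consonant (*bus*, *sohef*, *ahfak*); -ab when the stem ends in a voiced consonant (*ivoj*, *sihez*); -at when the stem ends in a vowel (*ifu*, *utnio*).
*lofuj* — final sound /j/ (a voiced consonant) → -ab → *lofujab*.
The final sound of *uvko* is /o/, which is a vowel, so the suffix is -at, giving *uvkoat*.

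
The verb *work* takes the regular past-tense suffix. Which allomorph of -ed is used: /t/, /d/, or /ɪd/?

/t/

The stem *work* ends in a voiceless consonant other than /t/.
The -ed suffix is realized as /ɪd/ after /t, d/; as /t/ after other voiceless consonants; and as /d/ after other voiced sounds.
So -ed on *work* is pronounced /t/.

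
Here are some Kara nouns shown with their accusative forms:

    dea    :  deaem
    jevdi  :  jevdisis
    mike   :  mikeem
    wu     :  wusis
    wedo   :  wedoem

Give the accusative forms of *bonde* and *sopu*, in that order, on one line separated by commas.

bondeem, sopusis

The alternation tracks the last vowel of the stem — -sis when the last vowel of the stem is a high vowel (*jevdi*, *wu*); -em when the last vowel of the stem is a non-high vowel (*dea*, *mike*, *wedo*).
*bonde* — last vowel /e/ (a non-high vowel) → -em → *bondeem*.
*sopu*: last vowel = /u/, a high vowel → -sis → *sopusis*.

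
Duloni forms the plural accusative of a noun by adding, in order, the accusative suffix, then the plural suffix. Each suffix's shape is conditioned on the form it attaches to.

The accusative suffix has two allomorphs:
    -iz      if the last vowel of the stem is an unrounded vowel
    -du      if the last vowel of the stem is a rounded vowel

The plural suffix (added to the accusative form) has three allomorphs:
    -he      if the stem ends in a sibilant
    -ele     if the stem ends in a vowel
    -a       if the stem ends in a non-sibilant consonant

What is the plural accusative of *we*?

weizhe

Since the last vowel of *we* is /e/ (an unrounded vowel), it takes -iz, giving *weiz*.
The accusative form *weiz* — final sound /z/ (a sibilant) → -he → *weizhe*.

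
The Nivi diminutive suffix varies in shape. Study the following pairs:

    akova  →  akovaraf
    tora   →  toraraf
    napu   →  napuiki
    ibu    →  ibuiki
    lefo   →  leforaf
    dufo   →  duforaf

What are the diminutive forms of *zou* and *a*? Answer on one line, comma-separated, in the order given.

The suffix is conditioned by the last vowel: -iki when the last vowel of the stem is a high vowel (*napu*, *ibu*); -raf when the last vowel of the stem is a non-high vowel (*akova*, *tora*, *lefo*, *dufo*).
*zou* — last vowel /u/ (a high vowel) → -iki → *zouiki*.
*a*: last vowel = /a/, a non-high vowel → -raf → *araf*.

zouiki, araf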